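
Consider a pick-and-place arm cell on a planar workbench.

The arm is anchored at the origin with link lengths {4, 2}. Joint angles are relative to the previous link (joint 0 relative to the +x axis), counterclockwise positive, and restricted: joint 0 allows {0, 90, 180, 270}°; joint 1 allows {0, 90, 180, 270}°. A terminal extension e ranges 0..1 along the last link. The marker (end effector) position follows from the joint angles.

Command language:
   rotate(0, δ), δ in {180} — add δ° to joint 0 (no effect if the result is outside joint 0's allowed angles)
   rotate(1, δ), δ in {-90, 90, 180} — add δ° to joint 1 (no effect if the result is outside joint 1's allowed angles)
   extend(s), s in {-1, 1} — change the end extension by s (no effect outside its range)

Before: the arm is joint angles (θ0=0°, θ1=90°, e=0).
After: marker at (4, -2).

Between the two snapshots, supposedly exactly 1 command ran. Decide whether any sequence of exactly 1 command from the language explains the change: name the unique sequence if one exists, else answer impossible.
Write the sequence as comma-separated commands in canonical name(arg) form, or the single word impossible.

rotate(1, 180)

from: joint angles (θ0=0°, θ1=90°, e=0)
1. rotate(1, 180) → joint angles (θ0=0°, θ1=270°, e=0)
no other 1-command option fits: unique.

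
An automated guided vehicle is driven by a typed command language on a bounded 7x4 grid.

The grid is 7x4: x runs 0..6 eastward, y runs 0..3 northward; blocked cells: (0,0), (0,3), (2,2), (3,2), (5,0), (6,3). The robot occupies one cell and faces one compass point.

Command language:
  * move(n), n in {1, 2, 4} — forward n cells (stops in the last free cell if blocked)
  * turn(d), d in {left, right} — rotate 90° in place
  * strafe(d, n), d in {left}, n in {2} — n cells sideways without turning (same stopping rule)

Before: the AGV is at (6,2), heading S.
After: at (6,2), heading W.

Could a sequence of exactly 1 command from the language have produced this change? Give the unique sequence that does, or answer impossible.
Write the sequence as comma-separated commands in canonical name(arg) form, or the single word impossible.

key: parked at (6,2) the whole time — nothing moves the robot
start: at (6,2), heading S
1. turn(right) → at (6,2), heading W
no other 1-command option fits: unique.

turn(right)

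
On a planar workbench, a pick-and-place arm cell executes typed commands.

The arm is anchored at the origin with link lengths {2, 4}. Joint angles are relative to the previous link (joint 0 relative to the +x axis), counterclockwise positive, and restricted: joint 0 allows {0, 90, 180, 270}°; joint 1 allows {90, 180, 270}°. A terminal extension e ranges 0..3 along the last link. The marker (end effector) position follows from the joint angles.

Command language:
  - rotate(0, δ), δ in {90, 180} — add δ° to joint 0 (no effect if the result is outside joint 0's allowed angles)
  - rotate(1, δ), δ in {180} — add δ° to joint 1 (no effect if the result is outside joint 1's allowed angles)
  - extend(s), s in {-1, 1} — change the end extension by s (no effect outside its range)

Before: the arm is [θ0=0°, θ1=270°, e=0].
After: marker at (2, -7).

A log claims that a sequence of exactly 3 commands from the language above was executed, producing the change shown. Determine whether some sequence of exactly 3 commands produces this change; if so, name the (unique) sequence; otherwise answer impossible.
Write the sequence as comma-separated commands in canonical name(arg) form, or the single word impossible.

begin: [θ0=0°, θ1=270°, e=0]
1. extend(1) → [θ0=0°, θ1=270°, e=1]
2. extend(1) → [θ0=0°, θ1=270°, e=2]
3. extend(1) → [θ0=0°, θ1=270°, e=3]
uniquely the one of 125 3-step routes that fits.

extend(1), extend(1), extend(1)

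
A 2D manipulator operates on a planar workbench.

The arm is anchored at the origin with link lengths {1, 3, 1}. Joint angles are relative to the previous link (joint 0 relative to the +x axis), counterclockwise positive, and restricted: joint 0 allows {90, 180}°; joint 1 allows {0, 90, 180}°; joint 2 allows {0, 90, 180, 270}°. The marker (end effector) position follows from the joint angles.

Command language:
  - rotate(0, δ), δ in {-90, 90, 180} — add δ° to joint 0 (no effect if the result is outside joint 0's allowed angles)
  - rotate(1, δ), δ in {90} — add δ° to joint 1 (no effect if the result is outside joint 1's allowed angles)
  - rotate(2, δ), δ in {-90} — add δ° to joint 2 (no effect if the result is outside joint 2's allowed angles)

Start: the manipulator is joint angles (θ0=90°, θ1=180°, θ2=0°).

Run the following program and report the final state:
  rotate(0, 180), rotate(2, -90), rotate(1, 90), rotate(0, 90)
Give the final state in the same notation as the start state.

t0: joint angles (θ0=90°, θ1=180°, θ2=0°)
1. rotate(0, 180) → joint angles (θ0=90°, θ1=180°, θ2=0°)
2. rotate(2, -90) → joint angles (θ0=90°, θ1=180°, θ2=270°)
3. rotate(1, 90) → joint angles (θ0=90°, θ1=180°, θ2=270°)
4. rotate(0, 90) → joint angles (θ0=180°, θ1=180°, θ2=270°)

joint angles (θ0=180°, θ1=180°, θ2=270°)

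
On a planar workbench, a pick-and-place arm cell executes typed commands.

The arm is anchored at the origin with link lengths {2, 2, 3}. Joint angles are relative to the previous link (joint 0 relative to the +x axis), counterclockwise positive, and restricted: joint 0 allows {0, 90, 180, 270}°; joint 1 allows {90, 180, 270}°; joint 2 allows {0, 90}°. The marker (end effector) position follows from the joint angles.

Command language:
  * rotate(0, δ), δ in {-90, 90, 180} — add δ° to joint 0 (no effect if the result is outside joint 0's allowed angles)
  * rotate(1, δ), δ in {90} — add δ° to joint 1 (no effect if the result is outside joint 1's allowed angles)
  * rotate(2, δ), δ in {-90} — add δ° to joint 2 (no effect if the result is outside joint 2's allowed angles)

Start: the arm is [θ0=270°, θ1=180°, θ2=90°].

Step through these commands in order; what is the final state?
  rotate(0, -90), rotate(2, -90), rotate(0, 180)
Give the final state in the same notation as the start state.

from: [θ0=270°, θ1=180°, θ2=90°]
1. rotate(0, -90) → [θ0=180°, θ1=180°, θ2=90°]
2. rotate(2, -90) → [θ0=180°, θ1=180°, θ2=0°]
3. rotate(0, 180) → [θ0=0°, θ1=180°, θ2=0°]

[θ0=0°, θ1=180°, θ2=0°]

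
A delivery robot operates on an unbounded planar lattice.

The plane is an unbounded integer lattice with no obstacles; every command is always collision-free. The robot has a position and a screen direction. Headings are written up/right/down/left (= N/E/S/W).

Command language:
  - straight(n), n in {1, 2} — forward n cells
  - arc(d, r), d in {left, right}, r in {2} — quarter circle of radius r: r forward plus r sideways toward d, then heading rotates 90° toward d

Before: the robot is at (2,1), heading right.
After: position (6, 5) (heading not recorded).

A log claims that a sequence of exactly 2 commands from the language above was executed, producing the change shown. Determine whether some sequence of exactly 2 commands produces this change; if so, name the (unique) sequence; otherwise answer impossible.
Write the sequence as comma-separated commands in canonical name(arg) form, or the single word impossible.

arc(left, 2), arc(right, 2)

key: running arc(right, 2) before arc(left, 2) would end elsewhere — order is forced
from: at (2,1), heading right
t=1 arc(left, 2) ⇒ at (4,3), heading up
t=2 arc(right, 2) ⇒ at (6,5), heading right
no other 2-command option fits: unique.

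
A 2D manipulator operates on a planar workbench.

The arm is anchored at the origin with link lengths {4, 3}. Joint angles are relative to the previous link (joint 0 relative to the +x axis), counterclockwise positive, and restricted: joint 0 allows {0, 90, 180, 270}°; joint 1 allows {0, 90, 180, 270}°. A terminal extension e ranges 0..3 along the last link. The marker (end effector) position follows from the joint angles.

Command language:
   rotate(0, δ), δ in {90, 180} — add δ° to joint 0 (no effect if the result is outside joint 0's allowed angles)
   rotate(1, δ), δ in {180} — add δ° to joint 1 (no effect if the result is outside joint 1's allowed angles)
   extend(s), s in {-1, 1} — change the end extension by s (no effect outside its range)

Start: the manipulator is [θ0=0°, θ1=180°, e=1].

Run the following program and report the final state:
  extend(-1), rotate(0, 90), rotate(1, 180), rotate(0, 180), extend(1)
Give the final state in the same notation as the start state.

[θ0=270°, θ1=0°, e=1]

start: [θ0=0°, θ1=180°, e=1]
step 1 (extend(-1)): [θ0=0°, θ1=180°, e=0]
step 2 (rotate(0, 90)): [θ0=90°, θ1=180°, e=0]
step 3 (rotate(1, 180)): [θ0=90°, θ1=0°, e=0]
step 4 (rotate(0, 180)): [θ0=270°, θ1=0°, e=0]
step 5 (extend(1)): [θ0=270°, θ1=0°, e=1]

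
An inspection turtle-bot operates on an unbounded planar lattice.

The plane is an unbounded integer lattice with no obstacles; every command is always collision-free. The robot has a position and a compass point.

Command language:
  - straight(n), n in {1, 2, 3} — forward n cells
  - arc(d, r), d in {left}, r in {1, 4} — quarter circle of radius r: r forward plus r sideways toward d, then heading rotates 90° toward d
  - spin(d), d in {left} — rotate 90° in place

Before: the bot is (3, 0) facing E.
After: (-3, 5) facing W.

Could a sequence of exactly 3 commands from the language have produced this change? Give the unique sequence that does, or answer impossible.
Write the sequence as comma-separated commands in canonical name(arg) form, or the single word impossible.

key: running straight(3) before arc(left, 1) would end elsewhere — order is forced
begin: (3, 0) facing E
[1] after arc(left, 1): (4, 1) facing N
[2] after arc(left, 4): (0, 5) facing W
[3] after straight(3): (-3, 5) facing W
no rival 3-sequence matches.

arc(left, 1), arc(left, 4), straight(3)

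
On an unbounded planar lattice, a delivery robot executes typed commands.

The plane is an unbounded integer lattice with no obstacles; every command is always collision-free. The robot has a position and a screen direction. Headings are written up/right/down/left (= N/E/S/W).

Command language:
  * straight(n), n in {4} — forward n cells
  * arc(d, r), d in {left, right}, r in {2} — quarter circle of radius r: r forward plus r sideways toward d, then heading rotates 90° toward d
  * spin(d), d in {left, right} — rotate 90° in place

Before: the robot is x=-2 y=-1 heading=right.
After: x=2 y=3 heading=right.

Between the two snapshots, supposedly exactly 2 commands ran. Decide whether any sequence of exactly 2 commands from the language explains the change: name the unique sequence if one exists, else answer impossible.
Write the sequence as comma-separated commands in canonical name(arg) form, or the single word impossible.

arc(left, 2), arc(right, 2)

key: still facing E at the end — net rotation zero over 2 steps
start: x=-2 y=-1 heading=right
t=1 arc(left, 2) ⇒ x=0 y=1 heading=up
t=2 arc(right, 2) ⇒ x=2 y=3 heading=right
no other 2-command option fits: unique.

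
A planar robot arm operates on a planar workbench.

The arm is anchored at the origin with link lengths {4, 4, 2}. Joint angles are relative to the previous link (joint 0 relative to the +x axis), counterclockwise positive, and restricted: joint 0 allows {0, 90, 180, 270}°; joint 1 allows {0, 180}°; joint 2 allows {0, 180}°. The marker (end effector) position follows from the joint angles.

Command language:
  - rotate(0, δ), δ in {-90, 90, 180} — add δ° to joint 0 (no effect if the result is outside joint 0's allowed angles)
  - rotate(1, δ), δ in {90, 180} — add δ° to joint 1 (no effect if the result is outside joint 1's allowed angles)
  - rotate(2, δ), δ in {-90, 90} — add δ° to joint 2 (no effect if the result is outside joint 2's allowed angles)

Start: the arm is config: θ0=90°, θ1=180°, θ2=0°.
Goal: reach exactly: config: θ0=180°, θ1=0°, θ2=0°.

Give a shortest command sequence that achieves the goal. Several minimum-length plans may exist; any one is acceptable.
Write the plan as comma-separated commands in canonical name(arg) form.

from: config: θ0=90°, θ1=180°, θ2=0°
step 1 (rotate(0, 90)): config: θ0=180°, θ1=180°, θ2=0°
step 2 (rotate(1, 180)): config: θ0=180°, θ1=0°, θ2=0°
no 1-step plan works, so 2 is optimal.

rotate(0, 90), rotate(1, 180)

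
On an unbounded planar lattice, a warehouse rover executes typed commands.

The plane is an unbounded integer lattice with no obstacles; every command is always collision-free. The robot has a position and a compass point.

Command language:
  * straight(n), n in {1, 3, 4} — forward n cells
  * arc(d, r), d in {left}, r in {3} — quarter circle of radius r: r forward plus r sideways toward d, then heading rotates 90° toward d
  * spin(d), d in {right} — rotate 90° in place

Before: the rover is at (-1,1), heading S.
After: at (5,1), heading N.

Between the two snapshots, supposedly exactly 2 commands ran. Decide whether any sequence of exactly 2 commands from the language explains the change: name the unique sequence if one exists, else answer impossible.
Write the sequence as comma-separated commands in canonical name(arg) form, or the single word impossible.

arc(left, 3), arc(left, 3)

key: cell and facing (now N) both changed — the 2 commands mix motion and turning
start: at (-1,1), heading S
t=1 arc(left, 3) ⇒ at (2,-2), heading E
t=2 arc(left, 3) ⇒ at (5,1), heading N
no other 2-command option fits: unique.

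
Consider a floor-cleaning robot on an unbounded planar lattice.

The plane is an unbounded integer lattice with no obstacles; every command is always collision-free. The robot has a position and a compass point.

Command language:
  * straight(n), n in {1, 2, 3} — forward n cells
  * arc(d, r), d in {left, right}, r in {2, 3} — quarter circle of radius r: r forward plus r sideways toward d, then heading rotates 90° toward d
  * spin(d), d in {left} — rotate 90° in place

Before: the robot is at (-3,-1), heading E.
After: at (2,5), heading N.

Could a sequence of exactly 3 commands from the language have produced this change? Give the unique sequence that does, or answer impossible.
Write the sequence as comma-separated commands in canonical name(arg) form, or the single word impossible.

straight(2), arc(left, 3), straight(3)

key: cell and facing (now N) both changed — the 3 commands mix motion and turning
from: at (-3,-1), heading E
step 1 (straight(2)): at (-1,-1), heading E
step 2 (arc(left, 3)): at (2,2), heading N
step 3 (straight(3)): at (2,5), heading N
no rival 3-sequence matches.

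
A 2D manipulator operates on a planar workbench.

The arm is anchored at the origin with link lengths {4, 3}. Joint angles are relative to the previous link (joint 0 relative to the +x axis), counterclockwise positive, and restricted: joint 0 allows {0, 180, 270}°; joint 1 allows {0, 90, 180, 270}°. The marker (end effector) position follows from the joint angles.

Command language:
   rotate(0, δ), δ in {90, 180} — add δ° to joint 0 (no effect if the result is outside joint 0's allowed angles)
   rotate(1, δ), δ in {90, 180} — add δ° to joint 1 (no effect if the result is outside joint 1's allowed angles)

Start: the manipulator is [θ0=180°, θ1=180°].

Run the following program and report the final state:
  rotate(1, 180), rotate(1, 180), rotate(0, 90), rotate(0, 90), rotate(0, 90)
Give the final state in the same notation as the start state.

[θ0=0°, θ1=180°]

initial: [θ0=180°, θ1=180°]
1. rotate(1, 180) → [θ0=180°, θ1=0°]
2. rotate(1, 180) → [θ0=180°, θ1=180°]
3. rotate(0, 90) → [θ0=270°, θ1=180°]
4. rotate(0, 90) → [θ0=0°, θ1=180°]
5. rotate(0, 90) → [θ0=0°, θ1=180°]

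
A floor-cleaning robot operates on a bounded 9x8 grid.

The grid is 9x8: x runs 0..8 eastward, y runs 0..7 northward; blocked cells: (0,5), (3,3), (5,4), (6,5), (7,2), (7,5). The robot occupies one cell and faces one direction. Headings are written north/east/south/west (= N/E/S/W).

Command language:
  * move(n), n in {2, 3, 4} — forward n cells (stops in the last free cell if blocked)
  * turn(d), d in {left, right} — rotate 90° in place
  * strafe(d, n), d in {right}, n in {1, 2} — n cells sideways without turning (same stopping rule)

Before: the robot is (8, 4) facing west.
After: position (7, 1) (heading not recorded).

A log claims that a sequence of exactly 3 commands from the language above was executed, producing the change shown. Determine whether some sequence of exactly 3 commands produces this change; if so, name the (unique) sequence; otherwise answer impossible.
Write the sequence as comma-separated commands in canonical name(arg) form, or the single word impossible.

key: order matters: swapping turn(left) and strafe(right, 1) lands elsewhere
t0: (8, 4) facing west
[1] after turn(left): (8, 4) facing south
[2] after move(3): (8, 1) facing south
[3] after strafe(right, 1): (7, 1) facing south
no rival 3-sequence matches.

turn(left), move(3), strafe(right, 1)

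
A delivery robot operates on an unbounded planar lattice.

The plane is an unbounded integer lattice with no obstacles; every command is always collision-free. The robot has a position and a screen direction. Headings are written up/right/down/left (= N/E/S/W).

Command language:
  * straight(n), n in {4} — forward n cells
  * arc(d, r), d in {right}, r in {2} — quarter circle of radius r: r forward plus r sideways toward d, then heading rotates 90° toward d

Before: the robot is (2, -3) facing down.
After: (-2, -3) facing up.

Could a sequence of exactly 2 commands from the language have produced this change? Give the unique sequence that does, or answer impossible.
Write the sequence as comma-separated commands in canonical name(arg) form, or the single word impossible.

arc(right, 2), arc(right, 2)

key: position moved to (-2,-3) AND the heading swung to N — translation plus rotation needed
initial: (2, -3) facing down
1. arc(right, 2) → (0, -5) facing left
2. arc(right, 2) → (-2, -3) facing up
all 4 alternatives checked — unique.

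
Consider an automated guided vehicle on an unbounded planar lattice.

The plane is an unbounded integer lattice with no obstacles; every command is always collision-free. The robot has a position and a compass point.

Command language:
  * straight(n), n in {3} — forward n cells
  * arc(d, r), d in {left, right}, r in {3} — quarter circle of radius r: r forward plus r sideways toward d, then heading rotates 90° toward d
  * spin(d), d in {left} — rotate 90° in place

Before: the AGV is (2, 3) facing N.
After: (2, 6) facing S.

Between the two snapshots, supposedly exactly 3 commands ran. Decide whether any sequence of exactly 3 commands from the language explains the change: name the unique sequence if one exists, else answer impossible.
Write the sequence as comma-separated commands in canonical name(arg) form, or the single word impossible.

key: order matters: swapping straight(3) and spin(left) lands elsewhere
start: (2, 3) facing N
1. straight(3) → (2, 6) facing N
2. spin(left) → (2, 6) facing W
3. spin(left) → (2, 6) facing S
all 64 alternatives checked — unique.

straight(3), spin(left), spin(left)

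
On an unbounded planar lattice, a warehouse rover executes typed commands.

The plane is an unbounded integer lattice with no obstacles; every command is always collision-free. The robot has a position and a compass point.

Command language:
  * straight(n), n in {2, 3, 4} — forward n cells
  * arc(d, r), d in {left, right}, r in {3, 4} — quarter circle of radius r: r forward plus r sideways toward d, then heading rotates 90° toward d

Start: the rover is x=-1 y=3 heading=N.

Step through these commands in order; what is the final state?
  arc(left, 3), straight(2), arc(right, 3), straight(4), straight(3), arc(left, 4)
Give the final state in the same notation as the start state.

t0: x=-1 y=3 heading=N
t=1 arc(left, 3) ⇒ x=-4 y=6 heading=W
t=2 straight(2) ⇒ x=-6 y=6 heading=W
t=3 arc(right, 3) ⇒ x=-9 y=9 heading=N
t=4 straight(4) ⇒ x=-9 y=13 heading=N
t=5 straight(3) ⇒ x=-9 y=16 heading=N
t=6 arc(left, 4) ⇒ x=-13 y=20 heading=W

x=-13 y=20 heading=W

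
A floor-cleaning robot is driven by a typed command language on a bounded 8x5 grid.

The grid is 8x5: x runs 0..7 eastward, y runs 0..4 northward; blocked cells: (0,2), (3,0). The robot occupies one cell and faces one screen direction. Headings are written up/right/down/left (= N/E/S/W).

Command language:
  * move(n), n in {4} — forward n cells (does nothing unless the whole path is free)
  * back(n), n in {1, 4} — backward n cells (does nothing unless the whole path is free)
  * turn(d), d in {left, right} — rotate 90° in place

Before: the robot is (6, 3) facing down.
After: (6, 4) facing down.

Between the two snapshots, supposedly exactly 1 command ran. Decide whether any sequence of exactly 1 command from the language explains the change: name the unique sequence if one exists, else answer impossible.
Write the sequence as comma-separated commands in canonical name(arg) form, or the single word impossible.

key: heading stays S — the single command does not turn
from: (6, 3) facing down
[1] after back(1): (6, 4) facing down
no rival 1-sequence matches.

back(1)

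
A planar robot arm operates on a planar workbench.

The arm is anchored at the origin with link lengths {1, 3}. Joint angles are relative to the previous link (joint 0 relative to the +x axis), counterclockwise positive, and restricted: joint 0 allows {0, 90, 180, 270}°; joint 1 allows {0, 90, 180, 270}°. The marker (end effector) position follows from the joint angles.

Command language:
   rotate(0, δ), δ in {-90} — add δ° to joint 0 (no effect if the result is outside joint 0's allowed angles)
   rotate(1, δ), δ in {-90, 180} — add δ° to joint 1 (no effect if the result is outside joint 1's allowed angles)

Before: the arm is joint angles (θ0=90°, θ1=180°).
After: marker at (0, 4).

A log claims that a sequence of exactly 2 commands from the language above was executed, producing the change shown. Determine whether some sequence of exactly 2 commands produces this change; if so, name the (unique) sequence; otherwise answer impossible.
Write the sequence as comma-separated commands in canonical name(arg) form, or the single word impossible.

start: joint angles (θ0=90°, θ1=180°)
1. rotate(1, -90) → joint angles (θ0=90°, θ1=90°)
2. rotate(1, -90) → joint angles (θ0=90°, θ1=0°)
no rival 2-sequence matches.

rotate(1, -90), rotate(1, -90)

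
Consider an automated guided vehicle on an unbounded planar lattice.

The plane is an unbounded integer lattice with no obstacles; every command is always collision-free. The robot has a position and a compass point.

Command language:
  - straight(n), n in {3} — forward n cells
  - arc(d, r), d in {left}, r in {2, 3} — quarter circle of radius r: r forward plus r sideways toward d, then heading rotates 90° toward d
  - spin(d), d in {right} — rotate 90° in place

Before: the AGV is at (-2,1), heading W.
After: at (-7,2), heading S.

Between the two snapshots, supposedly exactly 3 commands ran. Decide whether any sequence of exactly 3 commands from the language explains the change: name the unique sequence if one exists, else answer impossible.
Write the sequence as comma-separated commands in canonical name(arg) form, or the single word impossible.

key: cell and facing (now S) both changed — the 3 commands mix motion and turning
initial: at (-2,1), heading W
step 1 (spin(right)): at (-2,1), heading N
step 2 (arc(left, 3)): at (-5,4), heading W
step 3 (arc(left, 2)): at (-7,2), heading S
all 64 alternatives checked — unique.

spin(right), arc(left, 3), arc(left, 2)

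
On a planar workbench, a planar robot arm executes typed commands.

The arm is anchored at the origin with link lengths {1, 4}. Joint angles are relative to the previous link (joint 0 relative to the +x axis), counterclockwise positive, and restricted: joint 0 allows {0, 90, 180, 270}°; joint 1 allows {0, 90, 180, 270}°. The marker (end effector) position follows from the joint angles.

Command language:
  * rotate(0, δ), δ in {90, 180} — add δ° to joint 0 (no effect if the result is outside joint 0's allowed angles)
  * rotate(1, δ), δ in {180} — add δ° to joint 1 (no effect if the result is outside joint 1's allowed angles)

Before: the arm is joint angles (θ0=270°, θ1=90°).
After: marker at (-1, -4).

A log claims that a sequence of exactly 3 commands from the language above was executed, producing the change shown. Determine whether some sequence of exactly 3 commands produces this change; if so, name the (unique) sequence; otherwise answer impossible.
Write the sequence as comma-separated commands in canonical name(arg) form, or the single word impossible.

begin: joint angles (θ0=270°, θ1=90°)
[1] after rotate(0, 90): joint angles (θ0=0°, θ1=90°)
[2] after rotate(0, 90): joint angles (θ0=90°, θ1=90°)
[3] after rotate(0, 90): joint angles (θ0=180°, θ1=90°)
uniquely the one of 27 3-step routes that fits.

rotate(0, 90), rotate(0, 90), rotate(0, 90)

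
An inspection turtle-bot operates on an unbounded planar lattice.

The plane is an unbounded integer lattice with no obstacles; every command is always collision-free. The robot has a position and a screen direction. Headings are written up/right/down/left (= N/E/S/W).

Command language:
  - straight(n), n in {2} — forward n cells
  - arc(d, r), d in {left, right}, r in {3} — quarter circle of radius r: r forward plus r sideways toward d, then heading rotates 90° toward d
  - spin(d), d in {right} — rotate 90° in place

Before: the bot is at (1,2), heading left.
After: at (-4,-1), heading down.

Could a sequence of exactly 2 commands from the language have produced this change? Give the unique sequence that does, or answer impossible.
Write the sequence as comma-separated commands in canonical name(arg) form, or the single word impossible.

key: running arc(left, 3) before straight(2) would end elsewhere — order is forced
from: at (1,2), heading left
1. straight(2) → at (-1,2), heading left
2. arc(left, 3) → at (-4,-1), heading down
uniquely the one of 16 2-step routes that fits.

straight(2), arc(left, 3)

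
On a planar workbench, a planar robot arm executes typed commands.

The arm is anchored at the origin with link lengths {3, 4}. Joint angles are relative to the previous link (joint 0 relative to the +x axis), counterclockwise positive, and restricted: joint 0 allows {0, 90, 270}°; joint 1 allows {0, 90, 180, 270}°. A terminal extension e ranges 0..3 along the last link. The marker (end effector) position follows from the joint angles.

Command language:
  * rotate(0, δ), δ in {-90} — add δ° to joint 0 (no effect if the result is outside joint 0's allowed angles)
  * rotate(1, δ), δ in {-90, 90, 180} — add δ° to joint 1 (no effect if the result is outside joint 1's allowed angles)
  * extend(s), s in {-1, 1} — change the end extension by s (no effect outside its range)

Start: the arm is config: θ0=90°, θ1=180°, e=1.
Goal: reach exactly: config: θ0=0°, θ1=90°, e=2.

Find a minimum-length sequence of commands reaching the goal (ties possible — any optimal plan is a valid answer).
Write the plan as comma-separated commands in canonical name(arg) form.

initial: config: θ0=90°, θ1=180°, e=1
t=1 rotate(1, -90) ⇒ config: θ0=90°, θ1=90°, e=1
t=2 extend(1) ⇒ config: θ0=90°, θ1=90°, e=2
t=3 rotate(0, -90) ⇒ config: θ0=0°, θ1=90°, e=2
nothing shorter than 3 reaches the goal.

rotate(1, -90), extend(1), rotate(0, -90)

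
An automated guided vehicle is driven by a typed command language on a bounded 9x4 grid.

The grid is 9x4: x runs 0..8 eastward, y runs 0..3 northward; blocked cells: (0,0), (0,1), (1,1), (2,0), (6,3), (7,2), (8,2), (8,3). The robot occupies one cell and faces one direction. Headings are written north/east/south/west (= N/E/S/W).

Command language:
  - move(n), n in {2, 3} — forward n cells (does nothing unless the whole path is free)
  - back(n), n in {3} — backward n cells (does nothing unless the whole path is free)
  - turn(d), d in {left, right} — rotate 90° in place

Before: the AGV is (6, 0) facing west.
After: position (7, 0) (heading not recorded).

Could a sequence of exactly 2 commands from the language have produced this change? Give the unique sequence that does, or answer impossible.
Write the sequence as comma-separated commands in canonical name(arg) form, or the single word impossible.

move(2), back(3)

key: order matters: swapping move(2) and back(3) lands elsewhere
start: (6, 0) facing west
[1] after move(2): (4, 0) facing west
[2] after back(3): (7, 0) facing west
no rival 2-sequence matches.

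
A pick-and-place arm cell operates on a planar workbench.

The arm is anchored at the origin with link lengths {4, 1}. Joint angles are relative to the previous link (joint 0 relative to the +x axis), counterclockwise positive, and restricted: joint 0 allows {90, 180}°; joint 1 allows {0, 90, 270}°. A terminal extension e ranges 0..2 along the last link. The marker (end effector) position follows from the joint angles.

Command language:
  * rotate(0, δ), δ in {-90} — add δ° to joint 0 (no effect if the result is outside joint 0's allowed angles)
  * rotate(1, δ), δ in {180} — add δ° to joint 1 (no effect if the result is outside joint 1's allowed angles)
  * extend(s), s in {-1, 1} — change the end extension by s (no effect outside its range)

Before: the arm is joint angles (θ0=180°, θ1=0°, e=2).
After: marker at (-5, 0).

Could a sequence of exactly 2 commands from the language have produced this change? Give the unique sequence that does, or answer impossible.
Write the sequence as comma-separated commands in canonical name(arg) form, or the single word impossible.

extend(-1), extend(-1)

initial: joint angles (θ0=180°, θ1=0°, e=2)
1. extend(-1) → joint angles (θ0=180°, θ1=0°, e=1)
2. extend(-1) → joint angles (θ0=180°, θ1=0°, e=0)
all 16 alternatives checked — unique.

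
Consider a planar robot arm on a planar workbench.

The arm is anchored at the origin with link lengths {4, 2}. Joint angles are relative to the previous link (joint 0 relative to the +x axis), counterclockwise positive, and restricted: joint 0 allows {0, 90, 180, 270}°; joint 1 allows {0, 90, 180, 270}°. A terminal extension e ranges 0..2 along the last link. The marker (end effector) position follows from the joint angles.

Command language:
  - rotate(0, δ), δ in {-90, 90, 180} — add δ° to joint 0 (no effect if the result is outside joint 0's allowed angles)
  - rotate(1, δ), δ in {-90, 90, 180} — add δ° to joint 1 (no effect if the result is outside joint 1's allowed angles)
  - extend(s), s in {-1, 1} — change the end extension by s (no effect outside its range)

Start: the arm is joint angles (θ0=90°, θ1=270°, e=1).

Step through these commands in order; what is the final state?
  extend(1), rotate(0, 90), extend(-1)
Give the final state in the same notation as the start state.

joint angles (θ0=180°, θ1=270°, e=1)

from: joint angles (θ0=90°, θ1=270°, e=1)
1. extend(1) → joint angles (θ0=90°, θ1=270°, e=2)
2. rotate(0, 90) → joint angles (θ0=180°, θ1=270°, e=2)
3. extend(-1) → joint angles (θ0=180°, θ1=270°, e=1)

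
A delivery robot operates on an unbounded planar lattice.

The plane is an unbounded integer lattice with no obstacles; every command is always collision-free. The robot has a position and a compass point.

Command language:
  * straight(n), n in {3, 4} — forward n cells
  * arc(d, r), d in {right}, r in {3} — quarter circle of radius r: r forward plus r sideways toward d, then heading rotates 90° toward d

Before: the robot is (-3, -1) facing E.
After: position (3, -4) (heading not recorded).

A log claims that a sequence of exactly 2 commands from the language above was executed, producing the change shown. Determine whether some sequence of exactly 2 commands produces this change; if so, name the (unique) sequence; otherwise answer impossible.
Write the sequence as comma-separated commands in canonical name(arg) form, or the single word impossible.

key: running arc(right, 3) before straight(3) would end elsewhere — order is forced
from: (-3, -1) facing E
[1] after straight(3): (0, -1) facing E
[2] after arc(right, 3): (3, -4) facing S
no other 2-command option fits: unique.

straight(3), arc(right, 3)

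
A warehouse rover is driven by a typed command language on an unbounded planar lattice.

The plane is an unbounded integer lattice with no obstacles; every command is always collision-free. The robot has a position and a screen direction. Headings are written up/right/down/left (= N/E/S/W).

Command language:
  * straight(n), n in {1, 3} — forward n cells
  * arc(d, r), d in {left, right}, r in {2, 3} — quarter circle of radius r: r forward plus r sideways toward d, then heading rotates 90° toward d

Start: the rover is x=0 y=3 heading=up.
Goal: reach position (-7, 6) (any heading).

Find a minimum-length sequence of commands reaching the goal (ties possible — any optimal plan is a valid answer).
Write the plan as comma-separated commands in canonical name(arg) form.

arc(left, 3), straight(1), straight(3)

begin: x=0 y=3 heading=up
1. arc(left, 3) → x=-3 y=6 heading=left
2. straight(1) → x=-4 y=6 heading=left
3. straight(3) → x=-7 y=6 heading=left
minimal: 3 command(s), checked below 3.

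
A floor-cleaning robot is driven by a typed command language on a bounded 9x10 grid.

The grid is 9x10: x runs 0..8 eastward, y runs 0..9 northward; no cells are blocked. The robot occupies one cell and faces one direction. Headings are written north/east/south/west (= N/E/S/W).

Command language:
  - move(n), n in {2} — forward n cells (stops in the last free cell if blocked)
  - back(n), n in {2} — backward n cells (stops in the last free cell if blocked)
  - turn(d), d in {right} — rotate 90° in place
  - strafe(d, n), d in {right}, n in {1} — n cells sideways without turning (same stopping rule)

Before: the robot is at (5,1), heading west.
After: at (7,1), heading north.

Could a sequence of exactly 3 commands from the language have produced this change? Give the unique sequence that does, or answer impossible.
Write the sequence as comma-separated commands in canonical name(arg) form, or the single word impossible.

turn(right), strafe(right, 1), strafe(right, 1)

key: position moved to (7,1) AND the heading swung to N — translation plus rotation needed
start: at (5,1), heading west
t=1 turn(right) ⇒ at (5,1), heading north
t=2 strafe(right, 1) ⇒ at (6,1), heading north
t=3 strafe(right, 1) ⇒ at (7,1), heading north
no other 3-command option fits: unique.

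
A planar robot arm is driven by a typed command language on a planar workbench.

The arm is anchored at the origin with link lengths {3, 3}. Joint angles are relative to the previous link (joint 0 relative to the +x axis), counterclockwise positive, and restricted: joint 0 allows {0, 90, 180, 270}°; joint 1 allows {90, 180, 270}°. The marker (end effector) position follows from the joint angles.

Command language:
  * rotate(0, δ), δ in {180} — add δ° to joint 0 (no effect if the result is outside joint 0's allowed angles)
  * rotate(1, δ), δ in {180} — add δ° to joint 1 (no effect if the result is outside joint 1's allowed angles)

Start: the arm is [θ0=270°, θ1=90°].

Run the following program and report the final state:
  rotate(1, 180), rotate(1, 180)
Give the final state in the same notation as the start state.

begin: [θ0=270°, θ1=90°]
1. rotate(1, 180) → [θ0=270°, θ1=270°]
2. rotate(1, 180) → [θ0=270°, θ1=90°]

[θ0=270°, θ1=90°]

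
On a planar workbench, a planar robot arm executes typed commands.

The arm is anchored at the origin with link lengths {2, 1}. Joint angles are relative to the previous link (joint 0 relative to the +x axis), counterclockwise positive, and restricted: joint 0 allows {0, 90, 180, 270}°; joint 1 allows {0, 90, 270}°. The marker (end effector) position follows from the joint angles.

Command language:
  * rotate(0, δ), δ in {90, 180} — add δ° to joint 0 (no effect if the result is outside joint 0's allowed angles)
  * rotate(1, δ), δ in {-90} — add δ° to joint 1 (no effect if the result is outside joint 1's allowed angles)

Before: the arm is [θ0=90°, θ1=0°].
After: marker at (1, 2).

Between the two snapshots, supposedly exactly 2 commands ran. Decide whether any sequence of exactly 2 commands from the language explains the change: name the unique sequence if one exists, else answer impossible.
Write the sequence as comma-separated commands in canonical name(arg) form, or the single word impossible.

rotate(1, -90), rotate(1, -90)

from: [θ0=90°, θ1=0°]
[1] after rotate(1, -90): [θ0=90°, θ1=270°]
[2] after rotate(1, -90): [θ0=90°, θ1=270°]
all 9 alternatives checked — unique.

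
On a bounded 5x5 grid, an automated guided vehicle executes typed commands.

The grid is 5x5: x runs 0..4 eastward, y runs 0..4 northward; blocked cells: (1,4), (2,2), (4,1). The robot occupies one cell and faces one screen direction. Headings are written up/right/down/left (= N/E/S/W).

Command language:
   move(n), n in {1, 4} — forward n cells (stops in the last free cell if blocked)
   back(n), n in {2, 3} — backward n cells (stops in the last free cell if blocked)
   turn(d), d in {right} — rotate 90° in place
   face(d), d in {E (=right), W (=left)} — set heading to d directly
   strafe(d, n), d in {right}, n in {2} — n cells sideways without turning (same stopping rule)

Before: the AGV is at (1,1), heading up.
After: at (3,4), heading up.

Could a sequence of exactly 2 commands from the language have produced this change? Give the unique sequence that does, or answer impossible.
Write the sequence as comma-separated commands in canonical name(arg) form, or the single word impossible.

strafe(right, 2), move(4)

key: move(4) runs into the grid edge before its full distance
initial: at (1,1), heading up
[1] after strafe(right, 2): at (3,1), heading up
[2] after move(4): at (3,4), heading up
no other 2-command option fits: unique.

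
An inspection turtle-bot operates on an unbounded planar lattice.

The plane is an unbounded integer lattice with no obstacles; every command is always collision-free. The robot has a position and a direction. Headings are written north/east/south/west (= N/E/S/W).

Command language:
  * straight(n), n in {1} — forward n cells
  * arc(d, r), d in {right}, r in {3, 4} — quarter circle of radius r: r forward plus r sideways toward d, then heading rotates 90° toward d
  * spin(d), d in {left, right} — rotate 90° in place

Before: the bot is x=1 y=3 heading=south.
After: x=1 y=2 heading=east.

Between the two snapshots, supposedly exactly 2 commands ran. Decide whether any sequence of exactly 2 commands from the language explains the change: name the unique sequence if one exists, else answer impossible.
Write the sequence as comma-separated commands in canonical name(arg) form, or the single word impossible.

key: cell and facing (now E) both changed — the 2 commands mix motion and turning
begin: x=1 y=3 heading=south
step 1 (straight(1)): x=1 y=2 heading=south
step 2 (spin(left)): x=1 y=2 heading=east
all 25 alternatives checked — unique.

straight(1), spin(left)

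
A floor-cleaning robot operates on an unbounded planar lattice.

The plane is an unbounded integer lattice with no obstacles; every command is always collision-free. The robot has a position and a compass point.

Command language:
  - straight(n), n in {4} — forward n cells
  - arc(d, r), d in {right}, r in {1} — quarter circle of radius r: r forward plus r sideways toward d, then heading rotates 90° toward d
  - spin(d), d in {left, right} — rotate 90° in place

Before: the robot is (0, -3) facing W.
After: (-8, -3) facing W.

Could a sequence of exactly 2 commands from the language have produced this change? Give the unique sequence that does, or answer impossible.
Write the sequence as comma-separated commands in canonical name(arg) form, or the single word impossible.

key: heading stays W — no command in the sequence turns
begin: (0, -3) facing W
1. straight(4) → (-4, -3) facing W
2. straight(4) → (-8, -3) facing W
no rival 2-sequence matches.

straight(4), straight(4)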